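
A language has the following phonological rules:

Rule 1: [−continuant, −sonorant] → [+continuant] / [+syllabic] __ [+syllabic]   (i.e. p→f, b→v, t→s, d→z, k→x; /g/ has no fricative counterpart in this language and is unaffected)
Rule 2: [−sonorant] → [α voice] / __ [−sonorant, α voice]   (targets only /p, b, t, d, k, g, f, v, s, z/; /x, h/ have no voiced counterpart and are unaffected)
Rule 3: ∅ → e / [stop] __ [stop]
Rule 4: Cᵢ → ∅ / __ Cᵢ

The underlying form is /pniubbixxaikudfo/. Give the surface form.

Rule 1 (intervocalic spirantization): /k/ is a stop between vowels /i/ and /u/, so it spirantizes to the fricative [x]. /pniubbixxaikudfo/ → pniubbixxaixudfo.
Rule 2 (regressive voicing assimilation): /d/ precedes the voiceless obstruent /f/, so it devoices to [t] by assimilation. /pniubbixxaixudfo/ → pniubbixxaixutfo.
Rule 3 (stop-cluster e-epenthesis): /b/ and /b/ form a stop–stop cluster, so [e] is inserted between them. /pniubbixxaixutfo/ → pniubebixxaixutfo.
Rule 4 (degemination): /xx/ is a geminate; the first /x/ deletes. /pniubebixxaixutfo/ → pniubebixaixutfo.

pniubebixaixutfo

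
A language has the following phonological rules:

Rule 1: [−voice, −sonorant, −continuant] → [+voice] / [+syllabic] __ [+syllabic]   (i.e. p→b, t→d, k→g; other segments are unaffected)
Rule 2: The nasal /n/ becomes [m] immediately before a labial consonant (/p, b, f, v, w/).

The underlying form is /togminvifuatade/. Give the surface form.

Rule 1 (intervocalic voicing): /t/ is a voiceless stop between vowels /a/ and /a/, so it voices to [d]. /togminvifuatade/ → togminvifuadade.
Rule 2 (nasal place assimilation): /n/ precedes the labial consonant /v/, so it assimilates in place to [m]. /togminvifuadade/ → togmimvifuadade.

togmimvifuadade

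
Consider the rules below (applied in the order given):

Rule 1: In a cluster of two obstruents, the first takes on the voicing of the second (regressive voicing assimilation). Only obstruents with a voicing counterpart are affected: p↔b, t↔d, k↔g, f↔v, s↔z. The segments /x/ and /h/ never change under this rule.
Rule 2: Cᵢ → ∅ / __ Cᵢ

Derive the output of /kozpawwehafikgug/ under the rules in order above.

kospawehafigug

Rule 1 (regressive voicing assimilation): /z/ precedes the voiceless obstruent /p/, so it devoices to [s] by assimilation. /k/ precedes the voiced obstruent /g/, so it voices to [g] by assimilation. /kozpawwehafikgug/ → kospawwehafiggug.
Rule 2 (degemination): /ww/ is a geminate; the first /w/ deletes. /gg/ is a geminate; the first /g/ deletes. /kospawwehafiggug/ → kospawehafigug.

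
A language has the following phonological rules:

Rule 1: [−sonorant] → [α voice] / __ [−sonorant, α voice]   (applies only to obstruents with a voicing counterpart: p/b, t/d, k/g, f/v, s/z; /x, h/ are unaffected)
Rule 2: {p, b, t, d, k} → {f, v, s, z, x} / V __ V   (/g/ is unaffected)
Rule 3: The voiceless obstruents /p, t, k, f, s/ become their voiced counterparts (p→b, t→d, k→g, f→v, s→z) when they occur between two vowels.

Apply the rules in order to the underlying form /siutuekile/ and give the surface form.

siuzuexile

Rule 1 (regressive voicing assimilation): no segment meets the environment; /siutuekile/ is unchanged.
Rule 2 (intervocalic spirantization): /t/ is a stop between vowels /u/ and /u/, so it spirantizes to the fricative [s]. /k/ is a stop between vowels /e/ and /i/, so it spirantizes to the fricative [x]. /siutuekile/ → siusuexile.
Rule 3 (intervocalic voicing): /s/ is a voiceless obstruent between vowels /u/ and /u/, so it voices to [z]. /siusuexile/ → siuzuexile.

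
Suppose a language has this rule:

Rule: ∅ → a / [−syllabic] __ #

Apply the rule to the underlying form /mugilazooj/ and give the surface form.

the form ends in the consonant /j/, so [a] is inserted word-finally.
Surface form: [mugilazooja].

mugilazooja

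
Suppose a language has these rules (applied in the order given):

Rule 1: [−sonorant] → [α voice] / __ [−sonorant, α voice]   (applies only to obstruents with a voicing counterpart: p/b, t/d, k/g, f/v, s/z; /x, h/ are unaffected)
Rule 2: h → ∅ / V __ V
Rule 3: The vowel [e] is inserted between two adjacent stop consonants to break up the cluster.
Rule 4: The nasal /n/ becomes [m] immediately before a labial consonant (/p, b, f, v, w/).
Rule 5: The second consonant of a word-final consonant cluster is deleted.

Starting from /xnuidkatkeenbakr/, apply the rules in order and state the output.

xnuitekatekeembak

Rule 1 (regressive voicing assimilation): /d/ precedes the voiceless obstruent /k/, so it devoices to [t] by assimilation. /xnuidkatkeenbakr/ → xnuitkatkeenbakr.
Rule 2 (intervocalic h-deletion): no segment meets the environment; /xnuitkatkeenbakr/ is unchanged.
Rule 3 (stop-cluster e-epenthesis): /t/ and /k/ form a stop–stop cluster, so [e] is inserted between them. /t/ and /k/ form a stop–stop cluster, so [e] is inserted between them. /xnuitkatkeenbakr/ → xnuitekatekeenbakr.
Rule 4 (nasal place assimilation): /n/ precedes the labial consonant /b/, so it assimilates in place to [m]. /xnuitekatekeenbakr/ → xnuitekatekeembakr.
Rule 5 (final cluster simplification): /r/ is the second consonant of a word-final cluster /kr/, so it deletes. /xnuitekatekeembakr/ → xnuitekatekeembak.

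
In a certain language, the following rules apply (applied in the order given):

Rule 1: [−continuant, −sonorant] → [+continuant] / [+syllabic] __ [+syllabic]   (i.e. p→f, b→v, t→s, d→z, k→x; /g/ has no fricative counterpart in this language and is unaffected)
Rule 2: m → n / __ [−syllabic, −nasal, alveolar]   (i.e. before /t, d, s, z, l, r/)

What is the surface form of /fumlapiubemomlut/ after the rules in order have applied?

Rule 1 (intervocalic spirantization): /p/ is a stop between vowels /a/ and /i/, so it spirantizes to the fricative [f]. /b/ is a stop between vowels /u/ and /e/, so it spirantizes to the fricative [v]. /fumlapiubemomlut/ → fumlafiuvemomlut.
Rule 2 (nasal place assimilation): /m/ precedes the alveolar consonant /l/, so it assimilates in place to [n]. /m/ precedes the alveolar consonant /l/, so it assimilates in place to [n]. /fumlafiuvemomlut/ → funlafiuvemonlut.

funlafiuvemonlut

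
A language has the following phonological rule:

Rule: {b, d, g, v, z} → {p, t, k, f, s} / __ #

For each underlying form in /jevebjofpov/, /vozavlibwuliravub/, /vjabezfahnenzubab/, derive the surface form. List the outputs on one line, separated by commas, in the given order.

/jevebjofpov/: /v/ is a voiced obstruent in word-final position, so it devoices to [f]. → [jevebjofpof].
/vozavlibwuliravub/: /b/ is a voiced obstruent in word-final position, so it devoices to [p]. → [vozavlibwuliravup].
/vjabezfahnenzubab/: /b/ is a voiced obstruent in word-final position, so it devoices to [p]. → [vjabezfahnenzubap].

jevebjofpof, vozavlibwuliravup, vjabezfahnenzubap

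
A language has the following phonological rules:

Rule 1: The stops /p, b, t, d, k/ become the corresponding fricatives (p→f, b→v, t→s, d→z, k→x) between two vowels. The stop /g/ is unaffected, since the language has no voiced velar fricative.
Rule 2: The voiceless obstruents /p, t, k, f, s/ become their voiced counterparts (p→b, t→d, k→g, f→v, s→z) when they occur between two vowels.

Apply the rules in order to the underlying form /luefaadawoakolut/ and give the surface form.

luevaazawoaxolut

Rule 1 (intervocalic spirantization): /d/ is a stop between vowels /a/ and /a/, so it spirantizes to the fricative [z]. /k/ is a stop between vowels /a/ and /o/, so it spirantizes to the fricative [x]. /luefaadawoakolut/ → luefaazawoaxolut.
Rule 2 (intervocalic voicing): /f/ is a voiceless obstruent between vowels /e/ and /a/, so it voices to [v]. /luefaazawoaxolut/ → luevaazawoaxolut.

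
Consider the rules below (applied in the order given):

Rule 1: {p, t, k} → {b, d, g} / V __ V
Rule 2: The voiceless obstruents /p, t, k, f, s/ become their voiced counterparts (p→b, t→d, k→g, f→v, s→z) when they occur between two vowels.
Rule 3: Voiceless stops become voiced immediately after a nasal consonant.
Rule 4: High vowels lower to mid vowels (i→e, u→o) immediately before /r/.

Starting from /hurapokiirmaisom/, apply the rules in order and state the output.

horabogiermaizom

Rule 1 (intervocalic voicing): /p/ is a voiceless stop between vowels /a/ and /o/, so it voices to [b]. /k/ is a voiceless stop between vowels /o/ and /i/, so it voices to [g]. /hurapokiirmaisom/ → hurabogiirmaisom.
Rule 2 (intervocalic voicing): /s/ is a voiceless obstruent between vowels /i/ and /o/, so it voices to [z]. /hurabogiirmaisom/ → hurabogiirmaizom.
Rule 3 (post-nasal voicing): no segment meets the environment; /hurabogiirmaizom/ is unchanged.
Rule 4 (pre-rhotic lowering): /u/ is a high vowel immediately before /r/, so it lowers to [o]. /i/ is a high vowel immediately before /r/, so it lowers to [e]. /hurabogiirmaizom/ → horabogiermaizom.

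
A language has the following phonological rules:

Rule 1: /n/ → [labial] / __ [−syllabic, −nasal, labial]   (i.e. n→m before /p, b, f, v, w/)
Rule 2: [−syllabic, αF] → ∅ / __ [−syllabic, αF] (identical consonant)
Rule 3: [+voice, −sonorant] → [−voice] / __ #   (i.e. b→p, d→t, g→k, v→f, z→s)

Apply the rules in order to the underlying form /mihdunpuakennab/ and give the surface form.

Rule 1 (nasal place assimilation): /n/ precedes the labial consonant /p/, so it assimilates in place to [m]. /mihdunpuakennab/ → mihdumpuakennab.
Rule 2 (degemination): /nn/ is a geminate; the first /n/ deletes. /mihdumpuakennab/ → mihdumpuakenab.
Rule 3 (final devoicing): /b/ is a voiced obstruent in word-final position, so it devoices to [p]. /mihdumpuakenab/ → mihdumpuakenap.

mihdumpuakenap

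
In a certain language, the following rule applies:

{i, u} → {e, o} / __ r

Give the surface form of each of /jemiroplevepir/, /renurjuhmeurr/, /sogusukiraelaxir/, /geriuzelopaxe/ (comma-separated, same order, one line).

jemeropleveper, renorjuhmeorr, sogusukeraelaxer, geriuzelopaxe

/jemiroplevepir/: /i/ is a high vowel immediately before /r/, so it lowers to [e]. /i/ is a high vowel immediately before /r/, so it lowers to [e]. → [jemeropleveper].
/renurjuhmeurr/: /u/ is a high vowel immediately before /r/, so it lowers to [o]. /u/ is a high vowel immediately before /r/, so it lowers to [o]. → [renorjuhmeorr].
/sogusukiraelaxir/: /i/ is a high vowel immediately before /r/, so it lowers to [e]. /i/ is a high vowel immediately before /r/, so it lowers to [e]. → [sogusukeraelaxer].
/geriuzelopaxe/: the rule's environment is not met; surfaces unchanged as [geriuzelopaxe].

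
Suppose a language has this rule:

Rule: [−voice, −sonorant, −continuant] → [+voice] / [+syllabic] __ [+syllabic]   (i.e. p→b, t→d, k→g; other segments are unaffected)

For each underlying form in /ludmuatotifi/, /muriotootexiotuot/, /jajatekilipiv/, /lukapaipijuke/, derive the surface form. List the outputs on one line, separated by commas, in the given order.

/ludmuatotifi/: /t/ is a voiceless stop between vowels /a/ and /o/, so it voices to [d]. /t/ is a voiceless stop between vowels /o/ and /i/, so it voices to [d]. → [ludmuadodifi].
/muriotootexiotuot/: /t/ is a voiceless stop between vowels /o/ and /o/, so it voices to [d]. /t/ is a voiceless stop between vowels /o/ and /e/, so it voices to [d]. /t/ is a voiceless stop between vowels /o/ and /u/, so it voices to [d]. → [muriodoodexioduot].
/jajatekilipiv/: /t/ is a voiceless stop between vowels /a/ and /e/, so it voices to [d]. /k/ is a voiceless stop between vowels /e/ and /i/, so it voices to [g]. /p/ is a voiceless stop between vowels /i/ and /i/, so it voices to [b]. → [jajadegilibiv].
/lukapaipijuke/: /k/ is a voiceless stop between vowels /u/ and /a/, so it voices to [g]. /p/ is a voiceless stop between vowels /a/ and /a/, so it voices to [b]. /p/ is a voiceless stop between vowels /i/ and /i/, so it voices to [b]. /k/ is a voiceless stop between vowels /u/ and /e/, so it voices to [g]. → [lugabaibijuge].

ludmuadodifi, muriodoodexioduot, jajadegilibiv, lugabaibijuge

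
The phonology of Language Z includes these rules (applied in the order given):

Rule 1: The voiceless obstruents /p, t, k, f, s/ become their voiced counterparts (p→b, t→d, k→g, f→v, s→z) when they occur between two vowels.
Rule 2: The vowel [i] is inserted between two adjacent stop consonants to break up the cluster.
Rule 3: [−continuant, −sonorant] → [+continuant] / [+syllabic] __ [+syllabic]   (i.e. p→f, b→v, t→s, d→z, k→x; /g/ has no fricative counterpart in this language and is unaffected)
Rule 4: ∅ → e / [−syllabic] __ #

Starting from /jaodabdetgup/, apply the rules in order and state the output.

Rule 1 (intervocalic voicing): no segment meets the environment; /jaodabdetgup/ is unchanged.
Rule 2 (stop-cluster i-epenthesis): /b/ and /d/ form a stop–stop cluster, so [i] is inserted between them. /t/ and /g/ form a stop–stop cluster, so [i] is inserted between them. /jaodabdetgup/ → jaodabidetigup.
Rule 3 (intervocalic spirantization): /d/ is a stop between vowels /o/ and /a/, so it spirantizes to the fricative [z]. /b/ is a stop between vowels /a/ and /i/, so it spirantizes to the fricative [v]. /d/ is a stop between vowels /i/ and /e/, so it spirantizes to the fricative [z]. /t/ is a stop between vowels /e/ and /i/, so it spirantizes to the fricative [s]. /jaodabidetigup/ → jaozavizesigup.
Rule 4 (final e-epenthesis): the form ends in the consonant /p/, so [e] is inserted word-finally. /jaozavizesigup/ → jaozavizesigupe.

jaozavizesigupe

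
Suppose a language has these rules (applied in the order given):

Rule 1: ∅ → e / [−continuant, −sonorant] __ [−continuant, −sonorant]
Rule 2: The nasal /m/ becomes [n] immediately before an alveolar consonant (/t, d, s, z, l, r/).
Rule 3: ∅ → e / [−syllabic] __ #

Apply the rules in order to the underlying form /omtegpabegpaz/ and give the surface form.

ontegepabegepaze

Rule 1 (stop-cluster e-epenthesis): /g/ and /p/ form a stop–stop cluster, so [e] is inserted between them. /g/ and /p/ form a stop–stop cluster, so [e] is inserted between them. /omtegpabegpaz/ → omtegepabegepaz.
Rule 2 (nasal place assimilation): /m/ precedes the alveolar consonant /t/, so it assimilates in place to [n]. /omtegepabegepaz/ → ontegepabegepaz.
Rule 3 (final e-epenthesis): the form ends in the consonant /z/, so [e] is inserted word-finally. /ontegepabegepaz/ → ontegepabegepaze.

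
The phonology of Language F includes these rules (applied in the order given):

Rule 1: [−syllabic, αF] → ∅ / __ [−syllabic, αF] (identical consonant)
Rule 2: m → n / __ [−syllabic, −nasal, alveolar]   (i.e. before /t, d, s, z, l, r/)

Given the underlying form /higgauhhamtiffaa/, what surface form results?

Rule 1 (degemination): /gg/ is a geminate; the first /g/ deletes. /hh/ is a geminate; the first /h/ deletes. /ff/ is a geminate; the first /f/ deletes. /higgauhhamtiffaa/ → higauhamtifaa.
Rule 2 (nasal place assimilation): /m/ precedes the alveolar consonant /t/, so it assimilates in place to [n]. /higauhamtifaa/ → higauhantifaa.

higauhantifaa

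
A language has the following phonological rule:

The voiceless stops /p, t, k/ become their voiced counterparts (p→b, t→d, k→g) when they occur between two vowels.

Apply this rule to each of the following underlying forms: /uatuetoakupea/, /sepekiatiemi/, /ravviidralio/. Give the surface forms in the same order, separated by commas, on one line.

/uatuetoakupea/: /t/ is a voiceless stop between vowels /a/ and /u/, so it voices to [d]. /t/ is a voiceless stop between vowels /e/ and /o/, so it voices to [d]. /k/ is a voiceless stop between vowels /a/ and /u/, so it voices to [g]. /p/ is a voiceless stop between vowels /u/ and /e/, so it voices to [b]. → [uaduedoagubea].
/sepekiatiemi/: /p/ is a voiceless stop between vowels /e/ and /e/, so it voices to [b]. /k/ is a voiceless stop between vowels /e/ and /i/, so it voices to [g]. /t/ is a voiceless stop between vowels /a/ and /i/, so it voices to [d]. → [sebegiadiemi].
/ravviidralio/: the rule's environment is not met; surfaces unchanged as [ravviidralio].

uaduedoagubea, sebegiadiemi, ravviidralio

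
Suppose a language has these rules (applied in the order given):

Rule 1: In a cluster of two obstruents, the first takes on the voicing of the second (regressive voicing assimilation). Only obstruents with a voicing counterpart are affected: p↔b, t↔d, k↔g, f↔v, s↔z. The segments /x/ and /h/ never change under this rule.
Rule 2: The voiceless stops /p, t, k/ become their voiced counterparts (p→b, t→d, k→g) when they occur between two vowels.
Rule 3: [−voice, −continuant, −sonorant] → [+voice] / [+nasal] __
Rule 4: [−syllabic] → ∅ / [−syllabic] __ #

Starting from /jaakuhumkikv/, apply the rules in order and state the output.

jaaguhumgig

Rule 1 (regressive voicing assimilation): /k/ precedes the voiced obstruent /v/, so it voices to [g] by assimilation. /jaakuhumkikv/ → jaakuhumkigv.
Rule 2 (intervocalic voicing): /k/ is a voiceless stop between vowels /a/ and /u/, so it voices to [g]. /jaakuhumkigv/ → jaaguhumkigv.
Rule 3 (post-nasal voicing): /k/ is a voiceless stop immediately after the nasal /m/, so it voices to [g]. /jaaguhumkigv/ → jaaguhumgigv.
Rule 4 (final cluster simplification): /v/ is the second consonant of a word-final cluster /gv/, so it deletes. /jaaguhumgigv/ → jaaguhumgig.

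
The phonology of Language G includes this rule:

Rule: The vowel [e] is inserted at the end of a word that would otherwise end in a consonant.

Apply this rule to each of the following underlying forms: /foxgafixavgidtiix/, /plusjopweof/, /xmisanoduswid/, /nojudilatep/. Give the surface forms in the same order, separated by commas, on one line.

foxgafixavgidtiixe, plusjopweofe, xmisanoduswide, nojudilatepe

/foxgafixavgidtiix/: the form ends in the consonant /x/, so [e] is inserted word-finally. → [foxgafixavgidtiixe].
/plusjopweof/: the form ends in the consonant /f/, so [e] is inserted word-finally. → [plusjopweofe].
/xmisanoduswid/: the form ends in the consonant /d/, so [e] is inserted word-finally. → [xmisanoduswide].
/nojudilatep/: the form ends in the consonant /p/, so [e] is inserted word-finally. → [nojudilatepe].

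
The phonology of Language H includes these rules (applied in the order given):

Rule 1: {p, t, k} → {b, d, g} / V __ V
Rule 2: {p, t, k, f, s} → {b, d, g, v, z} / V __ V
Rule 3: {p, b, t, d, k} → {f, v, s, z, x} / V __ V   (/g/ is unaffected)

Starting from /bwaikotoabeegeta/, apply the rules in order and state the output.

Rule 1 (intervocalic voicing): /k/ is a voiceless stop between vowels /i/ and /o/, so it voices to [g]. /t/ is a voiceless stop between vowels /o/ and /o/, so it voices to [d]. /t/ is a voiceless stop between vowels /e/ and /a/, so it voices to [d]. /bwaikotoabeegeta/ → bwaigodoabeegeda.
Rule 2 (intervocalic voicing): no segment meets the environment; /bwaigodoabeegeda/ is unchanged.
Rule 3 (intervocalic spirantization): /d/ is a stop between vowels /o/ and /o/, so it spirantizes to the fricative [z]. /b/ is a stop between vowels /a/ and /e/, so it spirantizes to the fricative [v]. /d/ is a stop between vowels /e/ and /a/, so it spirantizes to the fricative [z]. /bwaigodoabeegeda/ → bwaigozoaveegeza.

bwaigozoaveegeza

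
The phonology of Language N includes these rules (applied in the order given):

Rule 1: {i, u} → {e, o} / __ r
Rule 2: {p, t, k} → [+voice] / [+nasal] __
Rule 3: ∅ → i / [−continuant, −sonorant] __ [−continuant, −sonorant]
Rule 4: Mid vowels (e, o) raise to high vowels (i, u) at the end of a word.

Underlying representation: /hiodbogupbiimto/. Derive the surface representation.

Rule 1 (pre-rhotic lowering): no segment meets the environment; /hiodbogupbiimto/ is unchanged.
Rule 2 (post-nasal voicing): /t/ is a voiceless stop immediately after the nasal /m/, so it voices to [d]. /hiodbogupbiimto/ → hiodbogupbiimdo.
Rule 3 (stop-cluster i-epenthesis): /d/ and /b/ form a stop–stop cluster, so [i] is inserted between them. /p/ and /b/ form a stop–stop cluster, so [i] is inserted between them. /hiodbogupbiimdo/ → hiodibogupibiimdo.
Rule 4 (final vowel raising): /o/ is a mid vowel in word-final position, so it raises to [u]. /hiodibogupibiimdo/ → hiodibogupibiimdu.

hiodibogupibiimdu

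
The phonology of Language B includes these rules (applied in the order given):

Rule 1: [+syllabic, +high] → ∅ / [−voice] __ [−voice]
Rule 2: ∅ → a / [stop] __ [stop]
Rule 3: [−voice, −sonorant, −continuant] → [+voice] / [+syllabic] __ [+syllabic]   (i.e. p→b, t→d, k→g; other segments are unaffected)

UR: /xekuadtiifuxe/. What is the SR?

xeguadadiifxe

Rule 1 (high vowel syncope): /u/ is a high vowel flanked by voiceless consonants /f/ and /x/, so it deletes. /xekuadtiifuxe/ → xekuadtiifxe.
Rule 2 (stop-cluster a-epenthesis): /d/ and /t/ form a stop–stop cluster, so [a] is inserted between them. /xekuadtiifxe/ → xekuadatiifxe.
Rule 3 (intervocalic voicing): /k/ is a voiceless stop between vowels /e/ and /u/, so it voices to [g]. /t/ is a voiceless stop between vowels /a/ and /i/, so it voices to [d]. /xekuadatiifxe/ → xeguadadiifxe.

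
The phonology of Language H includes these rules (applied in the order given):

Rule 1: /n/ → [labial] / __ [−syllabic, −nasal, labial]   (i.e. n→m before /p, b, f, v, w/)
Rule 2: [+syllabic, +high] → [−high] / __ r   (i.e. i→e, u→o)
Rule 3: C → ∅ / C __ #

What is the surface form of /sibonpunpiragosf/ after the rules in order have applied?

sibompumperagos

Rule 1 (nasal place assimilation): /n/ precedes the labial consonant /p/, so it assimilates in place to [m]. /n/ precedes the labial consonant /p/, so it assimilates in place to [m]. /sibonpunpiragosf/ → sibompumpiragosf.
Rule 2 (pre-rhotic lowering): /i/ is a high vowel immediately before /r/, so it lowers to [e]. /sibompumpiragosf/ → sibompumperagosf.
Rule 3 (final cluster simplification): /f/ is the second consonant of a word-final cluster /sf/, so it deletes. /sibompumperagosf/ → sibompumperagos.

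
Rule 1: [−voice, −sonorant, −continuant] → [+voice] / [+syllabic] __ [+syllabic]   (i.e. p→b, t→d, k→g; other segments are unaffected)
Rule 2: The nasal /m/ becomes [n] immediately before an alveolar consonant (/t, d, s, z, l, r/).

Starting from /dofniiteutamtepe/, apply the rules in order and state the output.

Rule 1 (intervocalic voicing): /t/ is a voiceless stop between vowels /i/ and /e/, so it voices to [d]. /t/ is a voiceless stop between vowels /u/ and /a/, so it voices to [d]. /p/ is a voiceless stop between vowels /e/ and /e/, so it voices to [b]. /dofniiteutamtepe/ → dofniideudamtebe.
Rule 2 (nasal place assimilation): /m/ precedes the alveolar consonant /t/, so it assimilates in place to [n]. /dofniideudamtebe/ → dofniideudantebe.

dofniideudantebe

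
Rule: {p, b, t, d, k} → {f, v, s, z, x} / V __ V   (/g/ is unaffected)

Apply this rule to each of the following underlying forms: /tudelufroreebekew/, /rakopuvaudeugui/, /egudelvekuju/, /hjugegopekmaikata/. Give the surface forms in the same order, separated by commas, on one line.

tuzelufroreevexew, raxofuvauzeugui, eguzelvexuju, hjugegofekmaixasa

/tudelufroreebekew/: /d/ is a stop between vowels /u/ and /e/, so it spirantizes to the fricative [z]. /b/ is a stop between vowels /e/ and /e/, so it spirantizes to the fricative [v]. /k/ is a stop between vowels /e/ and /e/, so it spirantizes to the fricative [x]. → [tuzelufroreevexew].
/rakopuvaudeugui/: /k/ is a stop between vowels /a/ and /o/, so it spirantizes to the fricative [x]. /p/ is a stop between vowels /o/ and /u/, so it spirantizes to the fricative [f]. /d/ is a stop between vowels /u/ and /e/, so it spirantizes to the fricative [z]. → [raxofuvauzeugui].
/egudelvekuju/: /d/ is a stop between vowels /u/ and /e/, so it spirantizes to the fricative [z]. /k/ is a stop between vowels /e/ and /u/, so it spirantizes to the fricative [x]. → [eguzelvexuju].
/hjugegopekmaikata/: /p/ is a stop between vowels /o/ and /e/, so it spirantizes to the fricative [f]. /k/ is a stop between vowels /i/ and /a/, so it spirantizes to the fricative [x]. /t/ is a stop between vowels /a/ and /a/, so it spirantizes to the fricative [s]. → [hjugegofekmaixasa].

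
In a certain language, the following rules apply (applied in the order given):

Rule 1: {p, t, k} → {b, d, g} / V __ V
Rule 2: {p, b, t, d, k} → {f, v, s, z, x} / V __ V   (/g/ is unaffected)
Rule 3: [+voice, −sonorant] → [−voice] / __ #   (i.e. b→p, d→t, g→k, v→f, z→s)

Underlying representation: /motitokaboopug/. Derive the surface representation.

mozizogavoovuk

Rule 1 (intervocalic voicing): /t/ is a voiceless stop between vowels /o/ and /i/, so it voices to [d]. /t/ is a voiceless stop between vowels /i/ and /o/, so it voices to [d]. /k/ is a voiceless stop between vowels /o/ and /a/, so it voices to [g]. /p/ is a voiceless stop between vowels /o/ and /u/, so it voices to [b]. /motitokaboopug/ → modidogaboobug.
Rule 2 (intervocalic spirantization): /d/ is a stop between vowels /o/ and /i/, so it spirantizes to the fricative [z]. /d/ is a stop between vowels /i/ and /o/, so it spirantizes to the fricative [z]. /b/ is a stop between vowels /a/ and /o/, so it spirantizes to the fricative [v]. /b/ is a stop between vowels /o/ and /u/, so it spirantizes to the fricative [v]. /modidogaboobug/ → mozizogavoovug.
Rule 3 (final devoicing): /g/ is a voiced obstruent in word-final position, so it devoices to [k]. /mozizogavoovug/ → mozizogavoovuk.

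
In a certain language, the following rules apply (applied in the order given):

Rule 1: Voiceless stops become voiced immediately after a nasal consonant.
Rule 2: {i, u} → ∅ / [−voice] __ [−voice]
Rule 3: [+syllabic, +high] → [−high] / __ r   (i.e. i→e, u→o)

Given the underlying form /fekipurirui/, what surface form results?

Rule 1 (post-nasal voicing): no segment meets the environment; /fekipurirui/ is unchanged.
Rule 2 (high vowel syncope): /i/ is a high vowel flanked by voiceless consonants /k/ and /p/, so it deletes. /fekipurirui/ → fekpurirui.
Rule 3 (pre-rhotic lowering): /u/ is a high vowel immediately before /r/, so it lowers to [o]. /i/ is a high vowel immediately before /r/, so it lowers to [e]. /fekpurirui/ → fekporerui.

fekporerui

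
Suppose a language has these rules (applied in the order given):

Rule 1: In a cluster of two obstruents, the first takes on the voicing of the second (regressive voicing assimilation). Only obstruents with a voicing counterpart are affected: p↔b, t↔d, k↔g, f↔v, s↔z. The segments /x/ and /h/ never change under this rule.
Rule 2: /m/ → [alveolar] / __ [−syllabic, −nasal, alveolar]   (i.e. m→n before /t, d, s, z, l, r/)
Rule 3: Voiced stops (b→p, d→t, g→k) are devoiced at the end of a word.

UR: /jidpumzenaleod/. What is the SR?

Rule 1 (regressive voicing assimilation): /d/ precedes the voiceless obstruent /p/, so it devoices to [t] by assimilation. /jidpumzenaleod/ → jitpumzenaleod.
Rule 2 (nasal place assimilation): /m/ precedes the alveolar consonant /z/, so it assimilates in place to [n]. /jitpumzenaleod/ → jitpunzenaleod.
Rule 3 (final devoicing): /d/ is a voiced stop in word-final position, so it devoices to [t]. /jitpunzenaleod/ → jitpunzenaleot.

jitpunzenaleot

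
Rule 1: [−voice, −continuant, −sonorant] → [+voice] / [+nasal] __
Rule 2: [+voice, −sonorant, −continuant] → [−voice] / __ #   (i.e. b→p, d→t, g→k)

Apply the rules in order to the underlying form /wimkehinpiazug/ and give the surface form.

Rule 1 (post-nasal voicing): /k/ is a voiceless stop immediately after the nasal /m/, so it voices to [g]. /p/ is a voiceless stop immediately after the nasal /n/, so it voices to [b]. /wimkehinpiazug/ → wimgehinbiazug.
Rule 2 (final devoicing): /g/ is a voiced stop in word-final position, so it devoices to [k]. /wimgehinbiazug/ → wimgehinbiazuk.

wimgehinbiazuk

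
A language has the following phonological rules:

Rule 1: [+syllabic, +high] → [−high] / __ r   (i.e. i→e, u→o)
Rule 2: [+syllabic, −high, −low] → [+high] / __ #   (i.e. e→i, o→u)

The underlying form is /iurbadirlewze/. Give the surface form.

Rule 1 (pre-rhotic lowering): /u/ is a high vowel immediately before /r/, so it lowers to [o]. /i/ is a high vowel immediately before /r/, so it lowers to [e]. /iurbadirlewze/ → iorbaderlewze.
Rule 2 (final vowel raising): /e/ is a mid vowel in word-final position, so it raises to [i]. /iorbaderlewze/ → iorbaderlewzi.

iorbaderlewzi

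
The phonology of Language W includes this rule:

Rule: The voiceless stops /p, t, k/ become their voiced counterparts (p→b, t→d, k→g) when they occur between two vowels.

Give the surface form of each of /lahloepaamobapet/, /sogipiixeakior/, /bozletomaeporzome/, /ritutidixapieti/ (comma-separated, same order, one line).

/lahloepaamobapet/: /p/ is a voiceless stop between vowels /e/ and /a/, so it voices to [b]. /p/ is a voiceless stop between vowels /a/ and /e/, so it voices to [b]. → [lahloebaamobabet].
/sogipiixeakior/: /p/ is a voiceless stop between vowels /i/ and /i/, so it voices to [b]. /k/ is a voiceless stop between vowels /a/ and /i/, so it voices to [g]. → [sogibiixeagior].
/bozletomaeporzome/: /t/ is a voiceless stop between vowels /e/ and /o/, so it voices to [d]. /p/ is a voiceless stop between vowels /e/ and /o/, so it voices to [b]. → [bozledomaeborzome].
/ritutidixapieti/: /t/ is a voiceless stop between vowels /i/ and /u/, so it voices to [d]. /t/ is a voiceless stop between vowels /u/ and /i/, so it voices to [d]. /p/ is a voiceless stop between vowels /a/ and /i/, so it voices to [b]. /t/ is a voiceless stop between vowels /e/ and /i/, so it voices to [d]. → [ridudidixabiedi].

lahloebaamobabet, sogibiixeagior, bozledomaeborzome, ridudidixabiedi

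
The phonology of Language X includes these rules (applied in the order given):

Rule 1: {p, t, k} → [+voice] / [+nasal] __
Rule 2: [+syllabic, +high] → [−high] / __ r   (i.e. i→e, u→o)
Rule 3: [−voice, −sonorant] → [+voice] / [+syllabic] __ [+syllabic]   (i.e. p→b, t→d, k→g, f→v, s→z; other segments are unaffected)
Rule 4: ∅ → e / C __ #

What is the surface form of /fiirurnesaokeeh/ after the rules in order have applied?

fierornezaogeehe

Rule 1 (post-nasal voicing): no segment meets the environment; /fiirurnesaokeeh/ is unchanged.
Rule 2 (pre-rhotic lowering): /i/ is a high vowel immediately before /r/, so it lowers to [e]. /u/ is a high vowel immediately before /r/, so it lowers to [o]. /fiirurnesaokeeh/ → fierornesaokeeh.
Rule 3 (intervocalic voicing): /s/ is a voiceless obstruent between vowels /e/ and /a/, so it voices to [z]. /k/ is a voiceless obstruent between vowels /o/ and /e/, so it voices to [g]. /fierornesaokeeh/ → fierornezaogeeh.
Rule 4 (final e-epenthesis): the form ends in the consonant /h/, so [e] is inserted word-finally. /fierornezaogeeh/ → fierornezaogeehe.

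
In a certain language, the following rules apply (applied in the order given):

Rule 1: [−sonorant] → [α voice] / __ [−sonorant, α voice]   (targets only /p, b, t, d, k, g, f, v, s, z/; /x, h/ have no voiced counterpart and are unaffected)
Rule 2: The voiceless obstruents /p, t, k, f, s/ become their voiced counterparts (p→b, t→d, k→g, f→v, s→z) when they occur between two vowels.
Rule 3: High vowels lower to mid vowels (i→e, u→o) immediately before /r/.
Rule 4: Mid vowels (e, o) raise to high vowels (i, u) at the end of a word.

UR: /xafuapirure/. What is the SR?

Rule 1 (regressive voicing assimilation): no segment meets the environment; /xafuapirure/ is unchanged.
Rule 2 (intervocalic voicing): /f/ is a voiceless obstruent between vowels /a/ and /u/, so it voices to [v]. /p/ is a voiceless obstruent between vowels /a/ and /i/, so it voices to [b]. /xafuapirure/ → xavuabirure.
Rule 3 (pre-rhotic lowering): /i/ is a high vowel immediately before /r/, so it lowers to [e]. /u/ is a high vowel immediately before /r/, so it lowers to [o]. /xavuabirure/ → xavuaberore.
Rule 4 (final vowel raising): /e/ is a mid vowel in word-final position, so it raises to [i]. /xavuaberore/ → xavuaberori.

xavuaberori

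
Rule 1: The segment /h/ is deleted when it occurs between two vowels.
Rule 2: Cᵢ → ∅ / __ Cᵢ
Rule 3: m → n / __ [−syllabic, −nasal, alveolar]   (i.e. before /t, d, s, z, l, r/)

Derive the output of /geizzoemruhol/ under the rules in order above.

Rule 1 (intervocalic h-deletion): /h/ occurs between vowels /u/ and /o/, so it deletes. /geizzoemruhol/ → geizzoemruol.
Rule 2 (degemination): /zz/ is a geminate; the first /z/ deletes. /geizzoemruol/ → geizoemruol.
Rule 3 (nasal place assimilation): /m/ precedes the alveolar consonant /r/, so it assimilates in place to [n]. /geizoemruol/ → geizoenruol.

geizoenruol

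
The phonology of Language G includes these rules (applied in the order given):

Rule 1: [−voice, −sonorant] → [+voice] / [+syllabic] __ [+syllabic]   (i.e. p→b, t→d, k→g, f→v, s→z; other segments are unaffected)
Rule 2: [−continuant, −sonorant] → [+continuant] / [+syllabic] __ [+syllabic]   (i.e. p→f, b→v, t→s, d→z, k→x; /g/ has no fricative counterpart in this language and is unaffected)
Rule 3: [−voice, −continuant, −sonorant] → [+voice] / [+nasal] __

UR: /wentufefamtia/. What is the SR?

wenduvevamdia

Rule 1 (intervocalic voicing): /f/ is a voiceless obstruent between vowels /u/ and /e/, so it voices to [v]. /f/ is a voiceless obstruent between vowels /e/ and /a/, so it voices to [v]. /wentufefamtia/ → wentuvevamtia.
Rule 2 (intervocalic spirantization): no segment meets the environment; /wentuvevamtia/ is unchanged.
Rule 3 (post-nasal voicing): /t/ is a voiceless stop immediately after the nasal /n/, so it voices to [d]. /t/ is a voiceless stop immediately after the nasal /m/, so it voices to [d]. /wentuvevamtia/ → wenduvevamdia.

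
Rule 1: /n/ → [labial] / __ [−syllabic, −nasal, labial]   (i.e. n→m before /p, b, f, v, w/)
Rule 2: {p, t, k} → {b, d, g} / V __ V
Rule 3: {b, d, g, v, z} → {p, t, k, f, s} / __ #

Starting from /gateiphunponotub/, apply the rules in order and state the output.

Rule 1 (nasal place assimilation): /n/ precedes the labial consonant /p/, so it assimilates in place to [m]. /gateiphunponotub/ → gateiphumponotub.
Rule 2 (intervocalic voicing): /t/ is a voiceless stop between vowels /a/ and /e/, so it voices to [d]. /t/ is a voiceless stop between vowels /o/ and /u/, so it voices to [d]. /gateiphumponotub/ → gadeiphumponodub.
Rule 3 (final devoicing): /b/ is a voiced obstruent in word-final position, so it devoices to [p]. /gadeiphumponodub/ → gadeiphumponodup.

gadeiphumponodup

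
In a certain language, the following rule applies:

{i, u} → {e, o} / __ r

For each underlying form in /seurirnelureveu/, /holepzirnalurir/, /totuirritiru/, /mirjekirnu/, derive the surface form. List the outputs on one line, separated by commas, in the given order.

seorerneloreveu, holepzernalorer, totuerriteru, merjekernu

/seurirnelureveu/: /u/ is a high vowel immediately before /r/, so it lowers to [o]. /i/ is a high vowel immediately before /r/, so it lowers to [e]. /u/ is a high vowel immediately before /r/, so it lowers to [o]. → [seorerneloreveu].
/holepzirnalurir/: /i/ is a high vowel immediately before /r/, so it lowers to [e]. /u/ is a high vowel immediately before /r/, so it lowers to [o]. /i/ is a high vowel immediately before /r/, so it lowers to [e]. → [holepzernalorer].
/totuirritiru/: /i/ is a high vowel immediately before /r/, so it lowers to [e]. /i/ is a high vowel immediately before /r/, so it lowers to [e]. → [totuerriteru].
/mirjekirnu/: /i/ is a high vowel immediately before /r/, so it lowers to [e]. /i/ is a high vowel immediately before /r/, so it lowers to [e]. → [merjekernu].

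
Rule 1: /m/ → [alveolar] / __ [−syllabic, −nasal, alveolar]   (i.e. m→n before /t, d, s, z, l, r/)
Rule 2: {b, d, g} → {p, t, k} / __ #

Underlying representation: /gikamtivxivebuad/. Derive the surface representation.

gikantivxivebuat

Rule 1 (nasal place assimilation): /m/ precedes the alveolar consonant /t/, so it assimilates in place to [n]. /gikamtivxivebuad/ → gikantivxivebuad.
Rule 2 (final devoicing): /d/ is a voiced stop in word-final position, so it devoices to [t]. /gikantivxivebuad/ → gikantivxivebuat.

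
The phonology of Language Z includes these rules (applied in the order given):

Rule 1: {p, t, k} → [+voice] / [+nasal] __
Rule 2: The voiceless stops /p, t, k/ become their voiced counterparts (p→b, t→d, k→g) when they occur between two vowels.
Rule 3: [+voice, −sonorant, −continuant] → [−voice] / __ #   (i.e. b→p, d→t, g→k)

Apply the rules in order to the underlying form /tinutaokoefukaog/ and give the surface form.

tinudaogoefugaok

Rule 1 (post-nasal voicing): no segment meets the environment; /tinutaokoefukaog/ is unchanged.
Rule 2 (intervocalic voicing): /t/ is a voiceless stop between vowels /u/ and /a/, so it voices to [d]. /k/ is a voiceless stop between vowels /o/ and /o/, so it voices to [g]. /k/ is a voiceless stop between vowels /u/ and /a/, so it voices to [g]. /tinutaokoefukaog/ → tinudaogoefugaog.
Rule 3 (final devoicing): /g/ is a voiced stop in word-final position, so it devoices to [k]. /tinudaogoefugaog/ → tinudaogoefugaok.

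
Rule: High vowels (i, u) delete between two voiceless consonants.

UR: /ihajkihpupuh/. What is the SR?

/i/ is a high vowel flanked by voiceless consonants /k/ and /h/, so it deletes.
/u/ is a high vowel flanked by voiceless consonants /p/ and /p/, so it deletes.
/u/ is a high vowel flanked by voiceless consonants /p/ and /h/, so it deletes.
The other instance of /i/ does not occur in the required environment and remains unchanged.
Surface form: [ihajkhpph].

ihajkhpph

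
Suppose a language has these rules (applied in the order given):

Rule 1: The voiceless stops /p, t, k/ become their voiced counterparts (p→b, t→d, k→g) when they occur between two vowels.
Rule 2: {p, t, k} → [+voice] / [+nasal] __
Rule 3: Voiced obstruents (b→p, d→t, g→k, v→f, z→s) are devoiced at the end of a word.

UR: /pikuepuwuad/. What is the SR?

Rule 1 (intervocalic voicing): /k/ is a voiceless stop between vowels /i/ and /u/, so it voices to [g]. /p/ is a voiceless stop between vowels /e/ and /u/, so it voices to [b]. /pikuepuwuad/ → piguebuwuad.
Rule 2 (post-nasal voicing): no segment meets the environment; /piguebuwuad/ is unchanged.
Rule 3 (final devoicing): /d/ is a voiced obstruent in word-final position, so it devoices to [t]. /piguebuwuad/ → piguebuwuat.

piguebuwuat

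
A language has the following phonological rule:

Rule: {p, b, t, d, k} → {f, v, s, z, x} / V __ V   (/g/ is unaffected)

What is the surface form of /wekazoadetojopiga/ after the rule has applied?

wexazoazesojofiga

/k/ is a stop between vowels /e/ and /a/, so it spirantizes to the fricative [x].
/d/ is a stop between vowels /a/ and /e/, so it spirantizes to the fricative [z].
/t/ is a stop between vowels /e/ and /o/, so it spirantizes to the fricative [s].
/p/ is a stop between vowels /o/ and /i/, so it spirantizes to the fricative [f].
Surface form: [wexazoazesojofiga].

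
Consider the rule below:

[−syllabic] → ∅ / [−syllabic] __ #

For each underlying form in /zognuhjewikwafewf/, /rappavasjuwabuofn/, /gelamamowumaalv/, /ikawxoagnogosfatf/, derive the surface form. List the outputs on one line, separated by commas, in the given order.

/zognuhjewikwafewf/: /f/ is the second consonant of a word-final cluster /wf/, so it deletes. → [zognuhjewikwafew].
/rappavasjuwabuofn/: /n/ is the second consonant of a word-final cluster /fn/, so it deletes. → [rappavasjuwabuof].
/gelamamowumaalv/: /v/ is the second consonant of a word-final cluster /lv/, so it deletes. → [gelamamowumaal].
/ikawxoagnogosfatf/: /f/ is the second consonant of a word-final cluster /tf/, so it deletes. → [ikawxoagnogosfat].

zognuhjewikwafew, rappavasjuwabuof, gelamamowumaal, ikawxoagnogosfat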